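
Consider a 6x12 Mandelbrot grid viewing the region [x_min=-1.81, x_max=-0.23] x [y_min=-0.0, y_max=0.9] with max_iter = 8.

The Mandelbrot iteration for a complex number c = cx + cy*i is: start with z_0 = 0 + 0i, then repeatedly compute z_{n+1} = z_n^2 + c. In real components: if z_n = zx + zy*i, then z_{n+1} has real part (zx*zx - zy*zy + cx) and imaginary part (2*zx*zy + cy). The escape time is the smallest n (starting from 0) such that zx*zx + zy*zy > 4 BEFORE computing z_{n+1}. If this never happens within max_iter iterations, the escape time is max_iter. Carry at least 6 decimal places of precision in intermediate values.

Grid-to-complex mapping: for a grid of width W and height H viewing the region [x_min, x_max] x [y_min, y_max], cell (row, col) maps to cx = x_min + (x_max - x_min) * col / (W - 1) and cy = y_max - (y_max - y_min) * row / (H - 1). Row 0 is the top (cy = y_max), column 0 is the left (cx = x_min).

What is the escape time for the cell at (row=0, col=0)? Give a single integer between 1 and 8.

z_0 = 0 + 0i, c = -1.8100 + 0.9000i
Iter 1: z = -1.8100 + 0.9000i, |z|^2 = 4.0861
Escaped at iteration 1

Answer: 1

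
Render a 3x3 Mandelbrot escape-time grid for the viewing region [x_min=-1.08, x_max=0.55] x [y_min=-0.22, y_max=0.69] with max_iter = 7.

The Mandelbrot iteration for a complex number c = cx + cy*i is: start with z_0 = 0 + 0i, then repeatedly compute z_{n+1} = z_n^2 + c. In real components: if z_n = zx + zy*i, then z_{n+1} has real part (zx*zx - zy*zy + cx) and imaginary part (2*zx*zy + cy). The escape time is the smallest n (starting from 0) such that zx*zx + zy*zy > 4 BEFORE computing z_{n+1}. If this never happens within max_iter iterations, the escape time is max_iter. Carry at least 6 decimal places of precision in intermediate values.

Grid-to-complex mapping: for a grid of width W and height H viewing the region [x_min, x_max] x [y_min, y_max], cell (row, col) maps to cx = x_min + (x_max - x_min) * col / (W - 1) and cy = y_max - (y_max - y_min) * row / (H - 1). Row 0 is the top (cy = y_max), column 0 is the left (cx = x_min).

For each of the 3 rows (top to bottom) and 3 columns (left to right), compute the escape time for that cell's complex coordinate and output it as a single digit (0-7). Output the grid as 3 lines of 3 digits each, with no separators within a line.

Answer: 373
774
774

Derivation:
(row=0, col=0): c = -1.0800 + 0.6900i → escape time 3
(row=0, col=1): c = -0.2650 + 0.6900i → escape time 7
(row=0, col=2): c = 0.5500 + 0.6900i → escape time 3
(row=1, col=0): c = -1.0800 + 0.2350i → escape time 7
(row=1, col=1): c = -0.2650 + 0.2350i → escape time 7
(row=1, col=2): c = 0.5500 + 0.2350i → escape time 4
(row=2, col=0): c = -1.0800 + -0.2200i → escape time 7
(row=2, col=1): c = -0.2650 + -0.2200i → escape time 7
(row=2, col=2): c = 0.5500 + -0.2200i → escape time 4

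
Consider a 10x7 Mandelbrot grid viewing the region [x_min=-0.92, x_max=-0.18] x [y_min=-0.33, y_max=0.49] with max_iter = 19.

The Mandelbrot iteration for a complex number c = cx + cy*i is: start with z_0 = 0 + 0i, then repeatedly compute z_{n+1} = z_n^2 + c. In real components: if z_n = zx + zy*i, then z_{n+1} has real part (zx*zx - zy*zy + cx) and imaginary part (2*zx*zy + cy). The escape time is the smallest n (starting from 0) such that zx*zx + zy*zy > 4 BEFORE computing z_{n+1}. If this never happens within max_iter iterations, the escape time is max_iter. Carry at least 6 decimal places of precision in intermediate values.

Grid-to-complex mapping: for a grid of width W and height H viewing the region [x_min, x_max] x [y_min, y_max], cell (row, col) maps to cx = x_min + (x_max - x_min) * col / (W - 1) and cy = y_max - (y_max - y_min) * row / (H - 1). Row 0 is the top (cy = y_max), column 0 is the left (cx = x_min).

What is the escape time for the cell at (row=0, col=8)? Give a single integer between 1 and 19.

Answer: 19

Derivation:
z_0 = 0 + 0i, c = -0.2622 + 0.4900i
Iter 1: z = -0.2622 + 0.4900i, |z|^2 = 0.3089
Iter 2: z = -0.4336 + 0.2330i, |z|^2 = 0.2423
Iter 3: z = -0.1285 + 0.2879i, |z|^2 = 0.0994
Iter 4: z = -0.3286 + 0.4160i, |z|^2 = 0.2810
Iter 5: z = -0.3273 + 0.2166i, |z|^2 = 0.1540
Iter 6: z = -0.2020 + 0.3482i, |z|^2 = 0.1621
Iter 7: z = -0.3427 + 0.3493i, |z|^2 = 0.2394
Iter 8: z = -0.2668 + 0.2506i, |z|^2 = 0.1340
Iter 9: z = -0.2538 + 0.3563i, |z|^2 = 0.1914
Iter 10: z = -0.3247 + 0.3091i, |z|^2 = 0.2010
Iter 11: z = -0.2524 + 0.2892i, |z|^2 = 0.1473
Iter 12: z = -0.2822 + 0.3440i, |z|^2 = 0.1980
Iter 13: z = -0.3009 + 0.2958i, |z|^2 = 0.1781
Iter 14: z = -0.2592 + 0.3119i, |z|^2 = 0.1645
Iter 15: z = -0.2924 + 0.3283i, |z|^2 = 0.1933
Iter 16: z = -0.2845 + 0.2980i, |z|^2 = 0.1698
Iter 17: z = -0.2701 + 0.3204i, |z|^2 = 0.1756
Iter 18: z = -0.2919 + 0.3169i, |z|^2 = 0.1857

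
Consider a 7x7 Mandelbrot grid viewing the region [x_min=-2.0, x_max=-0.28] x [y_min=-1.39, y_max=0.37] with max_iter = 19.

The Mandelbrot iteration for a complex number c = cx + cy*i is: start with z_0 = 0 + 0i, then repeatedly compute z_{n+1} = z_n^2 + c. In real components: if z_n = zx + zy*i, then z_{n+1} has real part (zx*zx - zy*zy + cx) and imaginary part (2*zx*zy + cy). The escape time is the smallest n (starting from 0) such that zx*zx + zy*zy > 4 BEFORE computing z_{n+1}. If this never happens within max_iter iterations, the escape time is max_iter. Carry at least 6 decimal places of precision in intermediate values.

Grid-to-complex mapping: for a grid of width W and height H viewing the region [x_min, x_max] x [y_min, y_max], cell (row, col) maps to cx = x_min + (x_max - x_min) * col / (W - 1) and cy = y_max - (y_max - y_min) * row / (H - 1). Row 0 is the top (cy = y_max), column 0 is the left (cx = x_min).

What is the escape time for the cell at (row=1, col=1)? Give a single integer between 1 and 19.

Answer: 6

Derivation:
z_0 = 0 + 0i, c = -1.7133 + 0.0767i
Iter 1: z = -1.7133 + 0.0767i, |z|^2 = 2.9414
Iter 2: z = 1.2163 + -0.1860i, |z|^2 = 1.5140
Iter 3: z = -0.2686 + -0.3759i, |z|^2 = 0.2134
Iter 4: z = -1.7825 + 0.2786i, |z|^2 = 3.2550
Iter 5: z = 1.3864 + -0.9165i, |z|^2 = 2.7620
Iter 6: z = -0.6311 + -2.4645i, |z|^2 = 6.4720
Escaped at iteration 6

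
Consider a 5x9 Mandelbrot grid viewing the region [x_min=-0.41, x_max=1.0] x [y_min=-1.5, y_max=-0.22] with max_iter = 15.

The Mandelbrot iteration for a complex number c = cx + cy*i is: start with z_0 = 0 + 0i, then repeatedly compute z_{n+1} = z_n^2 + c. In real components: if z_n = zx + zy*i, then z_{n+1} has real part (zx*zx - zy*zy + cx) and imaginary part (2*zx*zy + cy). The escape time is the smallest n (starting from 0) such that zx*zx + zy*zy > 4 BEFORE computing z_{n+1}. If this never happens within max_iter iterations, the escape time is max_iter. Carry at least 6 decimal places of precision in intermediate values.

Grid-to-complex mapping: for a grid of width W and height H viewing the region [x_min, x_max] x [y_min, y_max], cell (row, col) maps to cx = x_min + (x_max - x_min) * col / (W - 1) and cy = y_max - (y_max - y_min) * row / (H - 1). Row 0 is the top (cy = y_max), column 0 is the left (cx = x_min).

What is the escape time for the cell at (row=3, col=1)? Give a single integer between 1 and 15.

z_0 = 0 + 0i, c = -0.0575 + -0.7000i
Iter 1: z = -0.0575 + -0.7000i, |z|^2 = 0.4933
Iter 2: z = -0.5442 + -0.6195i, |z|^2 = 0.6799
Iter 3: z = -0.1451 + -0.0257i, |z|^2 = 0.0217
Iter 4: z = -0.0371 + -0.6925i, |z|^2 = 0.4810
Iter 5: z = -0.5357 + -0.6486i, |z|^2 = 0.7077
Iter 6: z = -0.1912 + -0.0050i, |z|^2 = 0.0366
Iter 7: z = -0.0210 + -0.6981i, |z|^2 = 0.4877
Iter 8: z = -0.5444 + -0.6707i, |z|^2 = 0.7462
Iter 9: z = -0.2111 + 0.0302i, |z|^2 = 0.0455
Iter 10: z = -0.0139 + -0.7128i, |z|^2 = 0.5082
Iter 11: z = -0.5653 + -0.6802i, |z|^2 = 0.7823
Iter 12: z = -0.2006 + 0.0691i, |z|^2 = 0.0450
Iter 13: z = -0.0220 + -0.7277i, |z|^2 = 0.5301
Iter 14: z = -0.5866 + -0.6679i, |z|^2 = 0.7902

Answer: 15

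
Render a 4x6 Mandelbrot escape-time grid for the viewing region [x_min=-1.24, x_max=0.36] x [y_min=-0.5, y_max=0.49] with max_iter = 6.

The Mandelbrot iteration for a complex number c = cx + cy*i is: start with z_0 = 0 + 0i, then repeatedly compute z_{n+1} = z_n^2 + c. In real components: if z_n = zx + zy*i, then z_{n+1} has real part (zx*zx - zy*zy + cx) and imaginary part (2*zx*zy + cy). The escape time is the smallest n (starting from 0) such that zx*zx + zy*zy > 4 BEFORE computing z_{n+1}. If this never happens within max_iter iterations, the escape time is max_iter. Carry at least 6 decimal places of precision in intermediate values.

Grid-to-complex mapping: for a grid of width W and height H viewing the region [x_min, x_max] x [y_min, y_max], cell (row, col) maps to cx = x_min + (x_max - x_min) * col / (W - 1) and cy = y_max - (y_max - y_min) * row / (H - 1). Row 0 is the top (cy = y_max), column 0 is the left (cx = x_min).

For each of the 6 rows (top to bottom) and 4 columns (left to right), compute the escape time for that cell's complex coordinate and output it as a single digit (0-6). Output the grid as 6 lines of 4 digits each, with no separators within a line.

Answer: 5666
6666
6666
6666
6666
4666

Derivation:
(row=0, col=0): c = -1.2400 + 0.4900i → escape time 5
(row=0, col=1): c = -0.7067 + 0.4900i → escape time 6
(row=0, col=2): c = -0.1733 + 0.4900i → escape time 6
(row=0, col=3): c = 0.3600 + 0.4900i → escape time 6
(row=1, col=0): c = -1.2400 + 0.2920i → escape time 6
(row=1, col=1): c = -0.7067 + 0.2920i → escape time 6
(row=1, col=2): c = -0.1733 + 0.2920i → escape time 6
(row=1, col=3): c = 0.3600 + 0.2920i → escape time 6
(row=2, col=0): c = -1.2400 + 0.0940i → escape time 6
(row=2, col=1): c = -0.7067 + 0.0940i → escape time 6
(row=2, col=2): c = -0.1733 + 0.0940i → escape time 6
(row=2, col=3): c = 0.3600 + 0.0940i → escape time 6
(row=3, col=0): c = -1.2400 + -0.1040i → escape time 6
(row=3, col=1): c = -0.7067 + -0.1040i → escape time 6
(row=3, col=2): c = -0.1733 + -0.1040i → escape time 6
(row=3, col=3): c = 0.3600 + -0.1040i → escape time 6
(row=4, col=0): c = -1.2400 + -0.3020i → escape time 6
(row=4, col=1): c = -0.7067 + -0.3020i → escape time 6
(row=4, col=2): c = -0.1733 + -0.3020i → escape time 6
(row=4, col=3): c = 0.3600 + -0.3020i → escape time 6
(row=5, col=0): c = -1.2400 + -0.5000i → escape time 4
(row=5, col=1): c = -0.7067 + -0.5000i → escape time 6
(row=5, col=2): c = -0.1733 + -0.5000i → escape time 6
(row=5, col=3): c = 0.3600 + -0.5000i → escape time 6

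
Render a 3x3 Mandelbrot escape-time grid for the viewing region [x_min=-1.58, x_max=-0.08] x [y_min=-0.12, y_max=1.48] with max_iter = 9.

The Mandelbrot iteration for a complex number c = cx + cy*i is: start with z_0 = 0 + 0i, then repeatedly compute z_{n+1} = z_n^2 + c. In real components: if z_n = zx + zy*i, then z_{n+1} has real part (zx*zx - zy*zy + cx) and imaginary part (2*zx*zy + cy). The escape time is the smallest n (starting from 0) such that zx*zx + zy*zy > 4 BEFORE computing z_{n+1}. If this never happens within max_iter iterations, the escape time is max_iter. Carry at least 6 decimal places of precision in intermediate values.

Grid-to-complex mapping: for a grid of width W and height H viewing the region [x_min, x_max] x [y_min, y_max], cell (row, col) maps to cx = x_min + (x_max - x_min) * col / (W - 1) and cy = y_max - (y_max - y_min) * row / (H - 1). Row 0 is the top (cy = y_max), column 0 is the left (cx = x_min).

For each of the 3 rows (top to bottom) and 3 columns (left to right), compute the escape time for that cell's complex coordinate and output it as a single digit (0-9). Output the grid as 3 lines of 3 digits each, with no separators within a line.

(row=0, col=0): c = -1.5800 + 1.4800i → escape time 1
(row=0, col=1): c = -0.8300 + 1.4800i → escape time 2
(row=0, col=2): c = -0.0800 + 1.4800i → escape time 2
(row=1, col=0): c = -1.5800 + 0.6800i → escape time 3
(row=1, col=1): c = -0.8300 + 0.6800i → escape time 4
(row=1, col=2): c = -0.0800 + 0.6800i → escape time 9
(row=2, col=0): c = -1.5800 + -0.1200i → escape time 6
(row=2, col=1): c = -0.8300 + -0.1200i → escape time 9
(row=2, col=2): c = -0.0800 + -0.1200i → escape time 9

Answer: 122
349
699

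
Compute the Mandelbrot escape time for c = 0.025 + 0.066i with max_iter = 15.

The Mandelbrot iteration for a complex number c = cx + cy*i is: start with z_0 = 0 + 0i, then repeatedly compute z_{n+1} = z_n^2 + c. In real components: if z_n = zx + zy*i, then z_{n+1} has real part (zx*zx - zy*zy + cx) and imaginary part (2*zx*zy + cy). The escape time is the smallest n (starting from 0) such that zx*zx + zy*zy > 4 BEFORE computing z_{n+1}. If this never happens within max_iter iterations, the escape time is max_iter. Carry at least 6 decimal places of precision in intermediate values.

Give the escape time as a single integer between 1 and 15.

z_0 = 0 + 0i, c = 0.0250 + 0.0660i
Iter 1: z = 0.0250 + 0.0660i, |z|^2 = 0.0050
Iter 2: z = 0.0213 + 0.0693i, |z|^2 = 0.0053
Iter 3: z = 0.0206 + 0.0689i, |z|^2 = 0.0052
Iter 4: z = 0.0207 + 0.0688i, |z|^2 = 0.0052
Iter 5: z = 0.0207 + 0.0688i, |z|^2 = 0.0052
Iter 6: z = 0.0207 + 0.0688i, |z|^2 = 0.0052
Iter 7: z = 0.0207 + 0.0688i, |z|^2 = 0.0052
Iter 8: z = 0.0207 + 0.0688i, |z|^2 = 0.0052
Iter 9: z = 0.0207 + 0.0688i, |z|^2 = 0.0052
Iter 10: z = 0.0207 + 0.0688i, |z|^2 = 0.0052
Iter 11: z = 0.0207 + 0.0688i, |z|^2 = 0.0052
Iter 12: z = 0.0207 + 0.0688i, |z|^2 = 0.0052
Iter 13: z = 0.0207 + 0.0688i, |z|^2 = 0.0052
Iter 14: z = 0.0207 + 0.0688i, |z|^2 = 0.0052

Answer: 15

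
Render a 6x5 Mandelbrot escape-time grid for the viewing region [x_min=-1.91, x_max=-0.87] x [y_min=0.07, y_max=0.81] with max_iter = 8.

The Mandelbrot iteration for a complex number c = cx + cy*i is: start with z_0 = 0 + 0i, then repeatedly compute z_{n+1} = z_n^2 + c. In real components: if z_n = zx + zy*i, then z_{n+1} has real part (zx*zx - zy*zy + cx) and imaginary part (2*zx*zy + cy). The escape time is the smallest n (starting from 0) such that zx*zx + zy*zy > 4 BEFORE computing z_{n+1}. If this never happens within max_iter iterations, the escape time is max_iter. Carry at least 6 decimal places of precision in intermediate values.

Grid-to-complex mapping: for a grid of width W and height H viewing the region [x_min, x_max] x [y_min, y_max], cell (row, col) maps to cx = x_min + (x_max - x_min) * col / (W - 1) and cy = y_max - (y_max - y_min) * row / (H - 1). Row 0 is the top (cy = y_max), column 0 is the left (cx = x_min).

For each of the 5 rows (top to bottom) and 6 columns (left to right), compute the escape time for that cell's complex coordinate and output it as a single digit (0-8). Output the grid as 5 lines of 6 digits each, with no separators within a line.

Answer: 123334
133345
333856
345888
567888

Derivation:
(row=0, col=0): c = -1.9100 + 0.8100i → escape time 1
(row=0, col=1): c = -1.7020 + 0.8100i → escape time 2
(row=0, col=2): c = -1.4940 + 0.8100i → escape time 3
(row=0, col=3): c = -1.2860 + 0.8100i → escape time 3
(row=0, col=4): c = -1.0780 + 0.8100i → escape time 3
(row=0, col=5): c = -0.8700 + 0.8100i → escape time 4
(row=1, col=0): c = -1.9100 + 0.6250i → escape time 1
(row=1, col=1): c = -1.7020 + 0.6250i → escape time 3
(row=1, col=2): c = -1.4940 + 0.6250i → escape time 3
(row=1, col=3): c = -1.2860 + 0.6250i → escape time 3
(row=1, col=4): c = -1.0780 + 0.6250i → escape time 4
(row=1, col=5): c = -0.8700 + 0.6250i → escape time 5
(row=2, col=0): c = -1.9100 + 0.4400i → escape time 3
(row=2, col=1): c = -1.7020 + 0.4400i → escape time 3
(row=2, col=2): c = -1.4940 + 0.4400i → escape time 3
(row=2, col=3): c = -1.2860 + 0.4400i → escape time 8
(row=2, col=4): c = -1.0780 + 0.4400i → escape time 5
(row=2, col=5): c = -0.8700 + 0.4400i → escape time 6
(row=3, col=0): c = -1.9100 + 0.2550i → escape time 3
(row=3, col=1): c = -1.7020 + 0.2550i → escape time 4
(row=3, col=2): c = -1.4940 + 0.2550i → escape time 5
(row=3, col=3): c = -1.2860 + 0.2550i → escape time 8
(row=3, col=4): c = -1.0780 + 0.2550i → escape time 8
(row=3, col=5): c = -0.8700 + 0.2550i → escape time 8
(row=4, col=0): c = -1.9100 + 0.0700i → escape time 5
(row=4, col=1): c = -1.7020 + 0.0700i → escape time 6
(row=4, col=2): c = -1.4940 + 0.0700i → escape time 7
(row=4, col=3): c = -1.2860 + 0.0700i → escape time 8
(row=4, col=4): c = -1.0780 + 0.0700i → escape time 8
(row=4, col=5): c = -0.8700 + 0.0700i → escape time 8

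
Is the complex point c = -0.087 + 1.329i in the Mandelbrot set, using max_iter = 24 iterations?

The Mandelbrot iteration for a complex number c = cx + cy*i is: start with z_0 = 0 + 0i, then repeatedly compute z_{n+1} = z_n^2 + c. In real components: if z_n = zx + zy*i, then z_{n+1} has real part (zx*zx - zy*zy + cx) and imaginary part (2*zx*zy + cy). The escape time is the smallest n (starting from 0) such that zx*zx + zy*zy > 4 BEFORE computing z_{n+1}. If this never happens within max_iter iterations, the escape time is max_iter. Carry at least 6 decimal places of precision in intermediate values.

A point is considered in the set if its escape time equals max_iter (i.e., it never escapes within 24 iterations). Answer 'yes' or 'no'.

Answer: no

Derivation:
z_0 = 0 + 0i, c = -0.0870 + 1.3290i
Iter 1: z = -0.0870 + 1.3290i, |z|^2 = 1.7738
Iter 2: z = -1.8457 + 1.0978i, |z|^2 = 4.6116
Escaped at iteration 2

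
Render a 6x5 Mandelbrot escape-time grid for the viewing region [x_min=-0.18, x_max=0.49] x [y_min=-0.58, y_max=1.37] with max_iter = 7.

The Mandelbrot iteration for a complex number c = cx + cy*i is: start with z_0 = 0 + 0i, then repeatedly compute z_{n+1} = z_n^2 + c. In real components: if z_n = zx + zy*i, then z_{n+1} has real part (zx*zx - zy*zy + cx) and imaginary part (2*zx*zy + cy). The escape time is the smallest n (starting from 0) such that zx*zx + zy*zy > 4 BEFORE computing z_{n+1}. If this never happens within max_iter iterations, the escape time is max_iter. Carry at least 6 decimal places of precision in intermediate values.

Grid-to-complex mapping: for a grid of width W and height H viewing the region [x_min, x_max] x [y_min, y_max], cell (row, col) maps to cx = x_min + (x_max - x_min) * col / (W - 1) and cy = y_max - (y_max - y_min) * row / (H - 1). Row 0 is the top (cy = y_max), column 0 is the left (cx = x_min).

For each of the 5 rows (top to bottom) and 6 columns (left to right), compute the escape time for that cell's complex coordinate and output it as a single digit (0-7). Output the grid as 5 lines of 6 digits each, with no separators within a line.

(row=0, col=0): c = -0.1800 + 1.3700i → escape time 2
(row=0, col=1): c = -0.0460 + 1.3700i → escape time 2
(row=0, col=2): c = 0.0880 + 1.3700i → escape time 2
(row=0, col=3): c = 0.2220 + 1.3700i → escape time 2
(row=0, col=4): c = 0.3560 + 1.3700i → escape time 2
(row=0, col=5): c = 0.4900 + 1.3700i → escape time 2
(row=1, col=0): c = -0.1800 + 0.8825i → escape time 7
(row=1, col=1): c = -0.0460 + 0.8825i → escape time 7
(row=1, col=2): c = 0.0880 + 0.8825i → escape time 5
(row=1, col=3): c = 0.2220 + 0.8825i → escape time 4
(row=1, col=4): c = 0.3560 + 0.8825i → escape time 4
(row=1, col=5): c = 0.4900 + 0.8825i → escape time 3
(row=2, col=0): c = -0.1800 + 0.3950i → escape time 7
(row=2, col=1): c = -0.0460 + 0.3950i → escape time 7
(row=2, col=2): c = 0.0880 + 0.3950i → escape time 7
(row=2, col=3): c = 0.2220 + 0.3950i → escape time 7
(row=2, col=4): c = 0.3560 + 0.3950i → escape time 7
(row=2, col=5): c = 0.4900 + 0.3950i → escape time 6
(row=3, col=0): c = -0.1800 + -0.0925i → escape time 7
(row=3, col=1): c = -0.0460 + -0.0925i → escape time 7
(row=3, col=2): c = 0.0880 + -0.0925i → escape time 7
(row=3, col=3): c = 0.2220 + -0.0925i → escape time 7
(row=3, col=4): c = 0.3560 + -0.0925i → escape time 7
(row=3, col=5): c = 0.4900 + -0.0925i → escape time 5
(row=4, col=0): c = -0.1800 + -0.5800i → escape time 7
(row=4, col=1): c = -0.0460 + -0.5800i → escape time 7
(row=4, col=2): c = 0.0880 + -0.5800i → escape time 7
(row=4, col=3): c = 0.2220 + -0.5800i → escape time 7
(row=4, col=4): c = 0.3560 + -0.5800i → escape time 7
(row=4, col=5): c = 0.4900 + -0.5800i → escape time 5

Answer: 222222
775443
777776
777775
777775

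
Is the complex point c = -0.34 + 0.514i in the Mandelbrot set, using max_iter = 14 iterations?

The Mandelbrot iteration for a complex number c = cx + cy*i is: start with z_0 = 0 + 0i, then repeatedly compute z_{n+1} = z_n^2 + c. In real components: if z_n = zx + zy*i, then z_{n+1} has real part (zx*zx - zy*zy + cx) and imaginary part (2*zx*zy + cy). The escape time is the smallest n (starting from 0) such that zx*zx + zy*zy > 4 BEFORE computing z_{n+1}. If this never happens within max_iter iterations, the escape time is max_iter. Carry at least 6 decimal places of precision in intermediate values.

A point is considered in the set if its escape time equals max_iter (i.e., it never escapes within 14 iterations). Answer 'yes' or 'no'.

Answer: yes

Derivation:
z_0 = 0 + 0i, c = -0.3400 + 0.5140i
Iter 1: z = -0.3400 + 0.5140i, |z|^2 = 0.3798
Iter 2: z = -0.4886 + 0.1645i, |z|^2 = 0.2658
Iter 3: z = -0.1283 + 0.3533i, |z|^2 = 0.1413
Iter 4: z = -0.4483 + 0.4233i, |z|^2 = 0.3802
Iter 5: z = -0.3182 + 0.1344i, |z|^2 = 0.1193
Iter 6: z = -0.2568 + 0.4285i, |z|^2 = 0.2495
Iter 7: z = -0.4576 + 0.2939i, |z|^2 = 0.2958
Iter 8: z = -0.2170 + 0.2450i, |z|^2 = 0.1071
Iter 9: z = -0.3529 + 0.4077i, |z|^2 = 0.2908
Iter 10: z = -0.3816 + 0.2262i, |z|^2 = 0.1968
Iter 11: z = -0.2455 + 0.3413i, |z|^2 = 0.1768
Iter 12: z = -0.3962 + 0.3464i, |z|^2 = 0.2770
Iter 13: z = -0.3030 + 0.2395i, |z|^2 = 0.1492
Did not escape in 14 iterations → in set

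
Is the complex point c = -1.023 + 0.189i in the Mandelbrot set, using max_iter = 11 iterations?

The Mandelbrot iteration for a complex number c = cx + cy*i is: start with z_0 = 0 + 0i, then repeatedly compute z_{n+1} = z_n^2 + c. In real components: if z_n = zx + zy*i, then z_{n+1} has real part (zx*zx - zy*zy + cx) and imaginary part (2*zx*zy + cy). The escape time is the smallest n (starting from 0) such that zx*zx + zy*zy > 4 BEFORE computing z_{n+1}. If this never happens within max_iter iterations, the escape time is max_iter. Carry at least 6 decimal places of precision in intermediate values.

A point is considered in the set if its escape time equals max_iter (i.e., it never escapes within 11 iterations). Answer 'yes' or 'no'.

z_0 = 0 + 0i, c = -1.0230 + 0.1890i
Iter 1: z = -1.0230 + 0.1890i, |z|^2 = 1.0822
Iter 2: z = -0.0122 + -0.1977i, |z|^2 = 0.0392
Iter 3: z = -1.0619 + 0.1938i, |z|^2 = 1.1653
Iter 4: z = 0.0671 + -0.2226i, |z|^2 = 0.0541
Iter 5: z = -1.0681 + 0.1591i, |z|^2 = 1.1661
Iter 6: z = 0.0924 + -0.1509i, |z|^2 = 0.0313
Iter 7: z = -1.0372 + 0.1611i, |z|^2 = 1.1018
Iter 8: z = 0.0269 + -0.1452i, |z|^2 = 0.0218
Iter 9: z = -1.0434 + 0.1812i, |z|^2 = 1.1214
Iter 10: z = 0.0328 + -0.1891i, |z|^2 = 0.0368
Did not escape in 11 iterations → in set

Answer: yes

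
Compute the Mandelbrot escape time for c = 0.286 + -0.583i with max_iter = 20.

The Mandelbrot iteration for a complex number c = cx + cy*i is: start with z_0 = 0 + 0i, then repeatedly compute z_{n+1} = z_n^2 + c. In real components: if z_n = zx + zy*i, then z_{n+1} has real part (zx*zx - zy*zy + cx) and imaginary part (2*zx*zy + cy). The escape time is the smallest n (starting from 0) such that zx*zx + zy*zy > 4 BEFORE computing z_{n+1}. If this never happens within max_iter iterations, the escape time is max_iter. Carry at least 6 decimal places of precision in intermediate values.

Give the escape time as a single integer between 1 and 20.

z_0 = 0 + 0i, c = 0.2860 + -0.5830i
Iter 1: z = 0.2860 + -0.5830i, |z|^2 = 0.4217
Iter 2: z = 0.0279 + -0.9165i, |z|^2 = 0.8407
Iter 3: z = -0.5531 + -0.6342i, |z|^2 = 0.7081
Iter 4: z = 0.1898 + 0.1186i, |z|^2 = 0.0501
Iter 5: z = 0.3080 + -0.5380i, |z|^2 = 0.3843
Iter 6: z = 0.0914 + -0.9144i, |z|^2 = 0.8444
Iter 7: z = -0.5417 + -0.7502i, |z|^2 = 0.8562
Iter 8: z = 0.0167 + 0.2298i, |z|^2 = 0.0531
Iter 9: z = 0.2335 + -0.5753i, |z|^2 = 0.3855
Iter 10: z = 0.0095 + -0.8517i, |z|^2 = 0.7254
Iter 11: z = -0.4392 + -0.5992i, |z|^2 = 0.5520
Iter 12: z = 0.1199 + -0.0566i, |z|^2 = 0.0176
Iter 13: z = 0.2972 + -0.5966i, |z|^2 = 0.4442
Iter 14: z = 0.0184 + -0.9376i, |z|^2 = 0.8794
Iter 15: z = -0.5927 + -0.6175i, |z|^2 = 0.7326
Iter 16: z = 0.2560 + 0.1490i, |z|^2 = 0.0877
Iter 17: z = 0.3293 + -0.5067i, |z|^2 = 0.3652
Iter 18: z = 0.1377 + -0.9168i, |z|^2 = 0.8594
Iter 19: z = -0.5355 + -0.8354i, |z|^2 = 0.9847

Answer: 20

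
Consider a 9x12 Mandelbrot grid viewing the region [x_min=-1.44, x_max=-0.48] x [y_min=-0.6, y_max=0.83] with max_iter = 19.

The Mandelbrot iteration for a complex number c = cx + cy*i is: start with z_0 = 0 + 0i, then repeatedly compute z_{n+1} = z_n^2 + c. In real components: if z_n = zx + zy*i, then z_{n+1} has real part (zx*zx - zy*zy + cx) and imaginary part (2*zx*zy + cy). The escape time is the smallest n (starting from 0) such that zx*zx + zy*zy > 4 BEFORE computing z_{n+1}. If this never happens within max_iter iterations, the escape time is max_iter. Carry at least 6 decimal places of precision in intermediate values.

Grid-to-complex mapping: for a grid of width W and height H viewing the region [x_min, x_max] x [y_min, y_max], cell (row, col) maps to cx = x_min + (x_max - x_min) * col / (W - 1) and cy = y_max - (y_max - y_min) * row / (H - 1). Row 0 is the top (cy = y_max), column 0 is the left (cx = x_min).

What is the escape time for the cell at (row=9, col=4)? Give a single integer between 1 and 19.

z_0 = 0 + 0i, c = -0.9600 + -0.3400i
Iter 1: z = -0.9600 + -0.3400i, |z|^2 = 1.0372
Iter 2: z = -0.1540 + 0.3128i, |z|^2 = 0.1216
Iter 3: z = -1.0341 + -0.4363i, |z|^2 = 1.2598
Iter 4: z = -0.0810 + 0.5625i, |z|^2 = 0.3229
Iter 5: z = -1.2698 + -0.4311i, |z|^2 = 1.7983
Iter 6: z = 0.4666 + 0.7548i, |z|^2 = 0.7874
Iter 7: z = -1.3120 + 0.3644i, |z|^2 = 1.8542
Iter 8: z = 0.6287 + -1.2961i, |z|^2 = 2.0752
Iter 9: z = -2.2447 + -1.9697i, |z|^2 = 8.9183
Escaped at iteration 9

Answer: 9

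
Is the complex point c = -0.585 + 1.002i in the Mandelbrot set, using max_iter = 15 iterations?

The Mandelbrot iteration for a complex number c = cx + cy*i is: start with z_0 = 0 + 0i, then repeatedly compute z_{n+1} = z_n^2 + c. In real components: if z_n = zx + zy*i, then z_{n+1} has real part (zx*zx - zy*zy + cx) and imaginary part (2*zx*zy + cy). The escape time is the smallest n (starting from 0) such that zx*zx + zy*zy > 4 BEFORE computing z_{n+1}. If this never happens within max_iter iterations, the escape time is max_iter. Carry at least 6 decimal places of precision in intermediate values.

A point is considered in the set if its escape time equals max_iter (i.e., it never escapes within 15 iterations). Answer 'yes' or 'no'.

z_0 = 0 + 0i, c = -0.5850 + 1.0020i
Iter 1: z = -0.5850 + 1.0020i, |z|^2 = 1.3462
Iter 2: z = -1.2468 + -0.1703i, |z|^2 = 1.5835
Iter 3: z = 0.9404 + 1.4268i, |z|^2 = 2.9201
Iter 4: z = -1.7362 + 3.6856i, |z|^2 = 16.5977
Escaped at iteration 4

Answer: no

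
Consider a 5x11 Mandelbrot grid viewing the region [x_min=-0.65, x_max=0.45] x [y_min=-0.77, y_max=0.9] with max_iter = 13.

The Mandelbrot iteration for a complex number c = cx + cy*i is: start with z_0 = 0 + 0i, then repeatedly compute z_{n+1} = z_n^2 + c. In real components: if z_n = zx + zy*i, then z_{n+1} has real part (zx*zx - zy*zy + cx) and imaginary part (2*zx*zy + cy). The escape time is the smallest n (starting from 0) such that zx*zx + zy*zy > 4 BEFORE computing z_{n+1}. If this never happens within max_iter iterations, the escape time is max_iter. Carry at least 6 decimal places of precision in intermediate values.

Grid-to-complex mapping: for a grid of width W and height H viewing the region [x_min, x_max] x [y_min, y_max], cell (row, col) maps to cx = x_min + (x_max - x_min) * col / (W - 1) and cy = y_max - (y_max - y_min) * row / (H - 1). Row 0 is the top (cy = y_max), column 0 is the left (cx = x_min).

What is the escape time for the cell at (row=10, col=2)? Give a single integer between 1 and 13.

Answer: 13

Derivation:
z_0 = 0 + 0i, c = -0.1000 + -0.7700i
Iter 1: z = -0.1000 + -0.7700i, |z|^2 = 0.6029
Iter 2: z = -0.6829 + -0.6160i, |z|^2 = 0.8458
Iter 3: z = -0.0131 + 0.0713i, |z|^2 = 0.0053
Iter 4: z = -0.1049 + -0.7719i, |z|^2 = 0.6068
Iter 5: z = -0.6848 + -0.6080i, |z|^2 = 0.8386
Iter 6: z = -0.0008 + 0.0627i, |z|^2 = 0.0039
Iter 7: z = -0.1039 + -0.7701i, |z|^2 = 0.6039
Iter 8: z = -0.6823 + -0.6099i, |z|^2 = 0.8375
Iter 9: z = -0.0065 + 0.0622i, |z|^2 = 0.0039
Iter 10: z = -0.1038 + -0.7708i, |z|^2 = 0.6049
Iter 11: z = -0.6834 + -0.6099i, |z|^2 = 0.8390
Iter 12: z = -0.0050 + 0.0636i, |z|^2 = 0.0041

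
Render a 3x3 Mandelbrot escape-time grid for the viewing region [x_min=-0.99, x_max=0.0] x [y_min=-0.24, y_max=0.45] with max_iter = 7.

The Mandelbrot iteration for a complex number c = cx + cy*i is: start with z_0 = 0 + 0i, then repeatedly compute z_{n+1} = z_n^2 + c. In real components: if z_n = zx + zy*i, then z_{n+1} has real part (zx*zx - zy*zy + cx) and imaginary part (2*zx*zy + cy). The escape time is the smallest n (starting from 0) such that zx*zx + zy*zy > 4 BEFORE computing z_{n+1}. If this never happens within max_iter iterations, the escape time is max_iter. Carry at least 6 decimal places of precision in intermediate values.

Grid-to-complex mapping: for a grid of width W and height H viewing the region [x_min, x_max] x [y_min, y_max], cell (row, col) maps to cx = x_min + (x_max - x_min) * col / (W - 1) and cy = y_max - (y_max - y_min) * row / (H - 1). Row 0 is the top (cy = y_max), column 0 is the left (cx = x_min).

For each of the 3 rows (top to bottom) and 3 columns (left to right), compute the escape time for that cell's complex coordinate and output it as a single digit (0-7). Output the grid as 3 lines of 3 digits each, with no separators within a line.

Answer: 577
777
777

Derivation:
(row=0, col=0): c = -0.9900 + 0.4500i → escape time 5
(row=0, col=1): c = -0.4950 + 0.4500i → escape time 7
(row=0, col=2): c = 0.0000 + 0.4500i → escape time 7
(row=1, col=0): c = -0.9900 + 0.1050i → escape time 7
(row=1, col=1): c = -0.4950 + 0.1050i → escape time 7
(row=1, col=2): c = 0.0000 + 0.1050i → escape time 7
(row=2, col=0): c = -0.9900 + -0.2400i → escape time 7
(row=2, col=1): c = -0.4950 + -0.2400i → escape time 7
(row=2, col=2): c = 0.0000 + -0.2400i → escape time 7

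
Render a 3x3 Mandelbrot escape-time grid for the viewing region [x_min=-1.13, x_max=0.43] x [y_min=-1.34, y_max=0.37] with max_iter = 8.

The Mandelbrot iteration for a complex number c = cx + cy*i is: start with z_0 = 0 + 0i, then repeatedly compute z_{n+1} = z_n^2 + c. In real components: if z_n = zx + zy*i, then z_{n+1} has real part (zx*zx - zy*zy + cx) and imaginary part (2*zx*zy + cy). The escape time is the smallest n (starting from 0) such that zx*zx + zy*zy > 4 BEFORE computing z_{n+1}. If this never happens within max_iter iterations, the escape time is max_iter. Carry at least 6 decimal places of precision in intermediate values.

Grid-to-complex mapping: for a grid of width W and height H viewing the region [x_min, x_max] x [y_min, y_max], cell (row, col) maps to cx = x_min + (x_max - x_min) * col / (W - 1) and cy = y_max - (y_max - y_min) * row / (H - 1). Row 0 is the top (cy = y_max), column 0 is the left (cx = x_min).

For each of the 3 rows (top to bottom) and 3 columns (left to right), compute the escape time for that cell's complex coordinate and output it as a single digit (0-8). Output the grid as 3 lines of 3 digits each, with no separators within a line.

(row=0, col=0): c = -1.1300 + 0.3700i → escape time 7
(row=0, col=1): c = -0.3500 + 0.3700i → escape time 8
(row=0, col=2): c = 0.4300 + 0.3700i → escape time 8
(row=1, col=0): c = -1.1300 + -0.4850i → escape time 5
(row=1, col=1): c = -0.3500 + -0.4850i → escape time 8
(row=1, col=2): c = 0.4300 + -0.4850i → escape time 6
(row=2, col=0): c = -1.1300 + -1.3400i → escape time 2
(row=2, col=1): c = -0.3500 + -1.3400i → escape time 2
(row=2, col=2): c = 0.4300 + -1.3400i → escape time 2

Answer: 788
586
222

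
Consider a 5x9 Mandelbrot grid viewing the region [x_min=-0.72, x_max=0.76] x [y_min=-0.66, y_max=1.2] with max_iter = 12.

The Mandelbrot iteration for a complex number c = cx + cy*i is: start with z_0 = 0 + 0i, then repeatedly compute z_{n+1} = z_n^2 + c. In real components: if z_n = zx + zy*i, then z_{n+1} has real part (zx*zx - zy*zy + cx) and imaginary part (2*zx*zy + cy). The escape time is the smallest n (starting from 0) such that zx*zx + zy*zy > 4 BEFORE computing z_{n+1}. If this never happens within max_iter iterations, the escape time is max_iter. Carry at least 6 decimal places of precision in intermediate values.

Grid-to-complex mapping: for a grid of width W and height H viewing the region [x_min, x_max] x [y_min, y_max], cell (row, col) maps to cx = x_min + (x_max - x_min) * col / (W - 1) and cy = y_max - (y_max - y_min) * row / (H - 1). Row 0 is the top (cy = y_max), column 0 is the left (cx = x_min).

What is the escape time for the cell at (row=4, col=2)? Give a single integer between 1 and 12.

z_0 = 0 + 0i, c = 0.0200 + 0.2700i
Iter 1: z = 0.0200 + 0.2700i, |z|^2 = 0.0733
Iter 2: z = -0.0525 + 0.2808i, |z|^2 = 0.0816
Iter 3: z = -0.0561 + 0.2405i, |z|^2 = 0.0610
Iter 4: z = -0.0347 + 0.2430i, |z|^2 = 0.0603
Iter 5: z = -0.0379 + 0.2531i, |z|^2 = 0.0655
Iter 6: z = -0.0426 + 0.2508i, |z|^2 = 0.0647
Iter 7: z = -0.0411 + 0.2486i, |z|^2 = 0.0635
Iter 8: z = -0.0401 + 0.2496i, |z|^2 = 0.0639
Iter 9: z = -0.0407 + 0.2500i, |z|^2 = 0.0641
Iter 10: z = -0.0408 + 0.2497i, |z|^2 = 0.0640
Iter 11: z = -0.0407 + 0.2496i, |z|^2 = 0.0640

Answer: 12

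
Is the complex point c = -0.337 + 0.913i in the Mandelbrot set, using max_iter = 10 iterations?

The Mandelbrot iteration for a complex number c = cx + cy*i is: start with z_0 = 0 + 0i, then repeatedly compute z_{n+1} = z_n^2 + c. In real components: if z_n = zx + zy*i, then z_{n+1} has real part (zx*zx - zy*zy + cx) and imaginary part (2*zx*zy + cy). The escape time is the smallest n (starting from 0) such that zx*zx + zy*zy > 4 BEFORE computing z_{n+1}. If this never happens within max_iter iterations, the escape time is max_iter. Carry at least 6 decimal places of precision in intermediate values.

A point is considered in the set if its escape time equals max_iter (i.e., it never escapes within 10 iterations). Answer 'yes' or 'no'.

Answer: no

Derivation:
z_0 = 0 + 0i, c = -0.3370 + 0.9130i
Iter 1: z = -0.3370 + 0.9130i, |z|^2 = 0.9471
Iter 2: z = -1.0570 + 0.2976i, |z|^2 = 1.2058
Iter 3: z = 0.6917 + 0.2838i, |z|^2 = 0.5589
Iter 4: z = 0.0609 + 1.3056i, |z|^2 = 1.7082
Iter 5: z = -2.0378 + 1.0719i, |z|^2 = 5.3017
Escaped at iteration 5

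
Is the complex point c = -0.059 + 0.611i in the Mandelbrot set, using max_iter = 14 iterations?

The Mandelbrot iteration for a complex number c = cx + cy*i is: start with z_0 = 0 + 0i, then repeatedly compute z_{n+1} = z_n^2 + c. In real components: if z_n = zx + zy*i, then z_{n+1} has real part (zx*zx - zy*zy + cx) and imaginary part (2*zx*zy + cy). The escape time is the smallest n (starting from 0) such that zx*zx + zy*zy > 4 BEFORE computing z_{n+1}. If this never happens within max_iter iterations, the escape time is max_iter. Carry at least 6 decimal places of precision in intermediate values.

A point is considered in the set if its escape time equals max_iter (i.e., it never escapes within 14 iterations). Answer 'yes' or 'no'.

Answer: yes

Derivation:
z_0 = 0 + 0i, c = -0.0590 + 0.6110i
Iter 1: z = -0.0590 + 0.6110i, |z|^2 = 0.3768
Iter 2: z = -0.4288 + 0.5389i, |z|^2 = 0.4743
Iter 3: z = -0.1655 + 0.1488i, |z|^2 = 0.0495
Iter 4: z = -0.0537 + 0.5617i, |z|^2 = 0.3184
Iter 5: z = -0.3717 + 0.5506i, |z|^2 = 0.4413
Iter 6: z = -0.2240 + 0.2017i, |z|^2 = 0.0909
Iter 7: z = -0.0495 + 0.5206i, |z|^2 = 0.2735
Iter 8: z = -0.3276 + 0.5595i, |z|^2 = 0.4203
Iter 9: z = -0.2647 + 0.2444i, |z|^2 = 0.1298
Iter 10: z = -0.0487 + 0.4816i, |z|^2 = 0.2343
Iter 11: z = -0.2886 + 0.5641i, |z|^2 = 0.4015
Iter 12: z = -0.2939 + 0.2854i, |z|^2 = 0.1679
Iter 13: z = -0.0541 + 0.4432i, |z|^2 = 0.1993
Did not escape in 14 iterations → in set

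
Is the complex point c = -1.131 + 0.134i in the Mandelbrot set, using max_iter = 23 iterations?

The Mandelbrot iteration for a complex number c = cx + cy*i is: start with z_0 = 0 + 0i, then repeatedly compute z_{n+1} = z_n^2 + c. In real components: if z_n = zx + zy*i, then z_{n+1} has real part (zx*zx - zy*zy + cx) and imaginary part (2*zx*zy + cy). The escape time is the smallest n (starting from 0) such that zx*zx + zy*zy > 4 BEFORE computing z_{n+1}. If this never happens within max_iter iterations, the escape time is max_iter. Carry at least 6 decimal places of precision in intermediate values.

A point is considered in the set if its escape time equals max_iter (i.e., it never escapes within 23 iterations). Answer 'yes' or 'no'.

Answer: yes

Derivation:
z_0 = 0 + 0i, c = -1.1310 + 0.1340i
Iter 1: z = -1.1310 + 0.1340i, |z|^2 = 1.2971
Iter 2: z = 0.1302 + -0.1691i, |z|^2 = 0.0456
Iter 3: z = -1.1426 + 0.0900i, |z|^2 = 1.3137
Iter 4: z = 0.1665 + -0.0716i, |z|^2 = 0.0329
Iter 5: z = -1.1084 + 0.1102i, |z|^2 = 1.2407
Iter 6: z = 0.0854 + -0.1102i, |z|^2 = 0.0194
Iter 7: z = -1.1358 + 0.1152i, |z|^2 = 1.3034
Iter 8: z = 0.1459 + -0.1277i, |z|^2 = 0.0376
Iter 9: z = -1.1260 + 0.0968i, |z|^2 = 1.2773
Iter 10: z = 0.1275 + -0.0839i, |z|^2 = 0.0233
Iter 11: z = -1.1218 + 0.1126i, |z|^2 = 1.2710
Iter 12: z = 0.1147 + -0.1186i, |z|^2 = 0.0272
Iter 13: z = -1.1319 + 0.1068i, |z|^2 = 1.2926
Iter 14: z = 0.1388 + -0.1078i, |z|^2 = 0.0309
Iter 15: z = -1.1233 + 0.1041i, |z|^2 = 1.2727
Iter 16: z = 0.1201 + -0.0998i, |z|^2 = 0.0244
Iter 17: z = -1.1266 + 0.1100i, |z|^2 = 1.2812
Iter 18: z = 0.1260 + -0.1139i, |z|^2 = 0.0289
Iter 19: z = -1.1281 + 0.1053i, |z|^2 = 1.2837
Iter 20: z = 0.1305 + -0.1036i, |z|^2 = 0.0278
Iter 21: z = -1.1247 + 0.1070i, |z|^2 = 1.2764
Iter 22: z = 0.1225 + -0.1066i, |z|^2 = 0.0264
Did not escape in 23 iterations → in set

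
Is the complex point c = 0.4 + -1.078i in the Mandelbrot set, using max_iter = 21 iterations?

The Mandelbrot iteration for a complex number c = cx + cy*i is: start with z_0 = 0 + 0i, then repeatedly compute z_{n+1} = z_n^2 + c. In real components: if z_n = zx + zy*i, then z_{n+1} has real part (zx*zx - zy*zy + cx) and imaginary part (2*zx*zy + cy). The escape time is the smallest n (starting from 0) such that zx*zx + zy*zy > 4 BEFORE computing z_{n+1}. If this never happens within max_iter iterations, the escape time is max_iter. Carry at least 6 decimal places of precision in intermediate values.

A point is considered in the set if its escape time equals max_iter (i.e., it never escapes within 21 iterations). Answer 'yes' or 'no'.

z_0 = 0 + 0i, c = 0.4000 + -1.0780i
Iter 1: z = 0.4000 + -1.0780i, |z|^2 = 1.3221
Iter 2: z = -0.6021 + -1.9404i, |z|^2 = 4.1277
Escaped at iteration 2

Answer: no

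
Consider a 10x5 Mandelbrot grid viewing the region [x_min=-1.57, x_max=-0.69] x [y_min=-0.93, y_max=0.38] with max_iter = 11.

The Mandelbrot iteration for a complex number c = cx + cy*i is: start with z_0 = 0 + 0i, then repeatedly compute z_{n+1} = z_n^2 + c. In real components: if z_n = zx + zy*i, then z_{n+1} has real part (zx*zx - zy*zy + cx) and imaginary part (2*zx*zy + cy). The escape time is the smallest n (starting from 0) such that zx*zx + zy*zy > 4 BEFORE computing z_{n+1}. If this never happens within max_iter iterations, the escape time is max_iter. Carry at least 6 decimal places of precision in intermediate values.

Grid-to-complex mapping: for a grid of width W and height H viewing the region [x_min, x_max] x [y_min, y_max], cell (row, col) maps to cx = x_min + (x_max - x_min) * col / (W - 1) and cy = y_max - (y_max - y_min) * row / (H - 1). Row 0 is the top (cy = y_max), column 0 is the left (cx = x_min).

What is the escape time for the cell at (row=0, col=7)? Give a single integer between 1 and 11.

Answer: 7

Derivation:
z_0 = 0 + 0i, c = -0.8856 + 0.3800i
Iter 1: z = -0.8856 + 0.3800i, |z|^2 = 0.9286
Iter 2: z = -0.2457 + -0.2930i, |z|^2 = 0.1463
Iter 3: z = -0.9110 + 0.5240i, |z|^2 = 1.1046
Iter 4: z = -0.3302 + -0.5748i, |z|^2 = 0.4394
Iter 5: z = -1.1069 + 0.7596i, |z|^2 = 1.8022
Iter 6: z = -0.2372 + -1.3016i, |z|^2 = 1.7504
Iter 7: z = -2.5233 + 0.9976i, |z|^2 = 7.3624
Escaped at iteration 7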